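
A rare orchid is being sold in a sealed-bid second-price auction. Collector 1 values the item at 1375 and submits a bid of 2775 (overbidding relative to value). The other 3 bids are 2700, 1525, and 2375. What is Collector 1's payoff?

Highest competing bid: 2700.
Collector 1's bid 2775 is the highest overall, so Collector 1 wins and pays the second-highest bid, 2700.
Payoff = value − price = 1375 − 2700 = -1325.
Overbidding won the item at a price above value — truthful bidding would have avoided this loss.

The bidder's payoff: -1325.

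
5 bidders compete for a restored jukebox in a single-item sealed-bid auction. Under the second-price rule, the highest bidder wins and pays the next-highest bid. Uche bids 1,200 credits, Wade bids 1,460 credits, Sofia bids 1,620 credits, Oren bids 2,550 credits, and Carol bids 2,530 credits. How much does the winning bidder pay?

Ranking the bids: Oren 2,550 credits, then Carol 2,530 credits, then Sofia 1,620 credits, then Wade 1,460 credits, then Uche 1,200 credits.
Oren has the highest bid, so Oren wins.
The second-highest bid is 2,530 credits, so that is what Oren pays.

Price paid: 2,530 credits.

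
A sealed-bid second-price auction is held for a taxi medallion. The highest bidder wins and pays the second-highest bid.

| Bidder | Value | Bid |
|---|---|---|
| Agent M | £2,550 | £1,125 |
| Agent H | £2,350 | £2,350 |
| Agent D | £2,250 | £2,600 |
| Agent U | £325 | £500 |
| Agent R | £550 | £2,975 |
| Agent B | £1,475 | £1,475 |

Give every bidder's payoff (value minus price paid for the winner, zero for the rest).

Payoffs: Agent M £0, Agent H £0, Agent D £0, Agent U £0, Agent R -£2,050, Agent B £0.

Ranking the bids: Agent R £2,975, then Agent D £2,600, then Agent H £2,350, then Agent B £1,475, then Agent M £1,125, then Agent U £500.
Agent R has the top bid and wins; the price is the second-highest bid, £2,600.
Agent R's payoff = £550 − £2,600 = -£2,050. All other bidders lose, so their payoff is 0.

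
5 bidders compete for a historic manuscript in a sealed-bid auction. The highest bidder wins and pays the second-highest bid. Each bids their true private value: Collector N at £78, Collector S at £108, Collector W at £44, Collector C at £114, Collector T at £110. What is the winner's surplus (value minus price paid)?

Winner's surplus: £4.

Ordered from highest: Collector C £114, then Collector T £110, then Collector S £108, then Collector N £78, then Collector W £44.
Collector C wins with the top bid and pays the second-highest, £110.
Surplus = £114 − £110 = £4.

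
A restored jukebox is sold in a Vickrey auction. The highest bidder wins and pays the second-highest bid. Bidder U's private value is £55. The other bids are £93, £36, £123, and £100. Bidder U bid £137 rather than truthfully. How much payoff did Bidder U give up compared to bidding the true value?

Regret: £68.

The highest competing bid is £123.
Bidding truthfully at £55: the top bid is £123 (a rival), so Bidder U loses. Payoff = £0.
Bidding £137: Bidder U has the top bid, wins, and pays the second-highest bid £123. Payoff = £55 − £123 = -£68.
Regret = truthful payoff − actual payoff = £0 − -£68 = £68.
Deviating from a truthful bid can only lose payoff in a second-price auction — never gain.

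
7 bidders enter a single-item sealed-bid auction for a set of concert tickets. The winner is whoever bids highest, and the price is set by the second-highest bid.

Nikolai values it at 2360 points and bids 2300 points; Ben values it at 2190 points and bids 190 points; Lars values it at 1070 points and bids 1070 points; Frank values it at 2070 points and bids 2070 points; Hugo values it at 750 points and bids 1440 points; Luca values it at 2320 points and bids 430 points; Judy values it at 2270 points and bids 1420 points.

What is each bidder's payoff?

Bids in descending order: Nikolai 2300 points; Frank 2070 points; Hugo 1440 points; Judy 1420 points; Lars 1070 points; Luca 430 points; Ben 190 points.
Nikolai has the top bid and wins; the price is the second-highest bid, 2070 points.
Nikolai's payoff = 2360 points − 2070 points = 290 points. All other bidders lose, so their payoff is 0.

Nikolai 290 points, Ben 0 points, Lars 0 points, Frank 0 points, Hugo 0 points, Luca 0 points, Judy 0 points.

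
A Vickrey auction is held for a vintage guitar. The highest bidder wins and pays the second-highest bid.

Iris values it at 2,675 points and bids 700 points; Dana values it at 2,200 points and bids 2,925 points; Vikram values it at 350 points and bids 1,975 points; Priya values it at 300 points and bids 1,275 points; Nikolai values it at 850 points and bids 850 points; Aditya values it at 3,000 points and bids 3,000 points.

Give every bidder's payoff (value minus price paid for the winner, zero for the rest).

Iris 0 points, Dana 0 points, Vikram 0 points, Priya 0 points, Nikolai 0 points, Aditya 75 points.

Sorted high to low: Aditya 3,000 points, then Dana 2,925 points, then Vikram 1,975 points, then Priya 1,275 points, then Nikolai 850 points, then Iris 700 points.
Aditya has the top bid and wins; the price is the second-highest bid, 2,925 points.
Aditya's payoff = 3,000 points − 2,925 points = 75 points. All other bidders lose, so their payoff is 0.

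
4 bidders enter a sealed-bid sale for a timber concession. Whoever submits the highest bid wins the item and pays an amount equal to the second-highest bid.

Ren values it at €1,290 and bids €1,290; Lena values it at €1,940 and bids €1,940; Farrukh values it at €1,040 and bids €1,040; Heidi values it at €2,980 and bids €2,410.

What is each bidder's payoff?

Payoffs: Ren €0, Lena €0, Farrukh €0, Heidi €1,040.

Sorted high to low: Heidi €2,410, then Lena €1,940, then Ren €1,290, then Farrukh €1,040.
Heidi has the top bid and wins; the price is the second-highest bid, €1,940.
Heidi's payoff = €2,980 − €1,940 = €1,040. All other bidders lose, so their payoff is 0.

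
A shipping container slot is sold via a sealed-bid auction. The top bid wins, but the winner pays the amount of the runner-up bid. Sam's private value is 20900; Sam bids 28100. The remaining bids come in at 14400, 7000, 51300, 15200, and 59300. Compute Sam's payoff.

Highest competing bid: 59300.
Sam's bid 28100 is not the highest, so Sam loses, pays nothing, and earns zero payoff.

Sam's payoff: 0.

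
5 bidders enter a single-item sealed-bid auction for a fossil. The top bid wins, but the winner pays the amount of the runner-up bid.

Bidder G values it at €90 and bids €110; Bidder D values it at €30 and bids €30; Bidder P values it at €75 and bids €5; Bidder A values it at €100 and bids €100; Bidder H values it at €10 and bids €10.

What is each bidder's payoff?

Payoffs: Bidder G -€10, Bidder D €0, Bidder P €0, Bidder A €0, Bidder H €0.

Ranking the bids: Bidder G €110, then Bidder A €100, then Bidder D €30, then Bidder H €10, then Bidder P €5.
Bidder G has the top bid and wins; the price is the second-highest bid, €100.
Bidder G's payoff = €90 − €100 = -€10. All other bidders lose, so their payoff is 0.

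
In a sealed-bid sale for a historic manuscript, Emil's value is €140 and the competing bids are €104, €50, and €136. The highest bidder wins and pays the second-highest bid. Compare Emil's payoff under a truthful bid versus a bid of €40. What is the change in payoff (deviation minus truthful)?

Payoff change: -€4.

The highest competing bid is €136.
Bidding truthfully at €140: Emil has the top bid, wins, and pays the second-highest bid €136. Payoff = €140 − €136 = €4.
Bidding €40: the top bid is €136 (a rival), so Emil loses. Payoff = €0.
Change = €0 − €4 = -€4.
Deviating from a truthful bid can only lose payoff in a second-price auction — never gain.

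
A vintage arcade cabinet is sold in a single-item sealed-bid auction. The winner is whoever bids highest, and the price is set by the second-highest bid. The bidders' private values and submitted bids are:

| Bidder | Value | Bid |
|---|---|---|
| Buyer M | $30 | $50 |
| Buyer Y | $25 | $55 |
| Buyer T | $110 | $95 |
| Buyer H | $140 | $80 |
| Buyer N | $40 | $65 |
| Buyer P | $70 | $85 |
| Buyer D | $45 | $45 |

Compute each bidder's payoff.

Bids in descending order: Buyer T $95, then Buyer P $85, then Buyer H $80, then Buyer N $65, then Buyer Y $55, then Buyer M $50, then Buyer D $45.
Buyer T has the top bid and wins; the price is the second-highest bid, $85.
Buyer T's payoff = $110 − $85 = $25. All other bidders lose, so their payoff is 0.

Payoffs: Buyer M $0, Buyer Y $0, Buyer T $25, Buyer H $0, Buyer N $0, Buyer P $0, Buyer D $0.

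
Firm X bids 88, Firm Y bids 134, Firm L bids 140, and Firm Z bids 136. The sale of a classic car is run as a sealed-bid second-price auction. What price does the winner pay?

Price paid: 136.

Ordered from highest: Firm L 140; Firm Z 136; Firm Y 134; Firm X 88.
Firm L has the highest bid, so Firm L wins.
The second-highest bid is 136, so that is what Firm L pays.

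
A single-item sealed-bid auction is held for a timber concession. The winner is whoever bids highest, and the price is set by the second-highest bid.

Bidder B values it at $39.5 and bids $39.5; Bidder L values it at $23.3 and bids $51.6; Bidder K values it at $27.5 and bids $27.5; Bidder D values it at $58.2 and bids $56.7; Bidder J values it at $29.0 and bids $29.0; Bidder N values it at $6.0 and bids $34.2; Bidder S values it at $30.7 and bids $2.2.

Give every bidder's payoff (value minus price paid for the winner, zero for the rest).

Payoffs: Bidder B $0.0, Bidder L $0.0, Bidder K $0.0, Bidder D $6.6, Bidder J $0.0, Bidder N $0.0, Bidder S $0.0.

Bids in descending order: Bidder D $56.7; Bidder L $51.6; Bidder B $39.5; Bidder N $34.2; Bidder J $29.0; Bidder K $27.5; Bidder S $2.2.
Bidder D has the top bid and wins; the price is the second-highest bid, $51.6.
Bidder D's payoff = $58.2 − $51.6 = $6.6. All other bidders lose, so their payoff is 0.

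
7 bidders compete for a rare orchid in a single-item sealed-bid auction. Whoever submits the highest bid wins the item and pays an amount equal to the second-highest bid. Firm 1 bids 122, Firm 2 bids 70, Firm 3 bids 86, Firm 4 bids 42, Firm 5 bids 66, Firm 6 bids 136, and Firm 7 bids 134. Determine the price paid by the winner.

Sorted high to low: Firm 6 136 > Firm 7 134 > Firm 1 122 > Firm 3 86 > Firm 2 70 > Firm 5 66 > Firm 4 42.
Firm 6 has the highest bid, so Firm 6 wins.
The second-highest bid is 134, so that is what Firm 6 pays.

Price paid: 134.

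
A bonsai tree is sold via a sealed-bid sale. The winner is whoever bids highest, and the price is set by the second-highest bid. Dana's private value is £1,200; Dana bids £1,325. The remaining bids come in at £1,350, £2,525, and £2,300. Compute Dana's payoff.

Highest competing bid: £2,525.
Dana's bid £1,325 is not the highest, so Dana loses, pays nothing, and earns zero payoff.

Payoff = £0.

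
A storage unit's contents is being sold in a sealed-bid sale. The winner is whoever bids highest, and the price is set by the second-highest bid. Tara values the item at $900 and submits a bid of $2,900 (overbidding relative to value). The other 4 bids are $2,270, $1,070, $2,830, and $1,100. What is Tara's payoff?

Highest competing bid: $2,830.
Tara's bid $2,900 is the highest overall, so Tara wins and pays the second-highest bid, $2,830.
Payoff = value − price = $900 − $2,830 = -$1,930.

Tara's payoff: -$1,930.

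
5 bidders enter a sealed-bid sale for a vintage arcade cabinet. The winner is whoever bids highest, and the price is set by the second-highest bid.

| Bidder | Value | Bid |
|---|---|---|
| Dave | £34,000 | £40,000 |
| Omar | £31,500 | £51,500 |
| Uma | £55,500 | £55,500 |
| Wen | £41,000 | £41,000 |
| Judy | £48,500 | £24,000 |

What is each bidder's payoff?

Payoffs: Dave £0, Omar £0, Uma £4,000, Wen £0, Judy £0.

Ordered from highest: Uma £55,500, then Omar £51,500, then Wen £41,000, then Dave £40,000, then Judy £24,000.
Uma has the top bid and wins; the price is the second-highest bid, £51,500.
Uma's payoff = £55,500 − £51,500 = £4,000. All other bidders lose, so their payoff is 0.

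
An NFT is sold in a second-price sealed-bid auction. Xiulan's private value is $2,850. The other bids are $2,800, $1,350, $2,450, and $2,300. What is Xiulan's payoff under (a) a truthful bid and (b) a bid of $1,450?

(a) $50  (b) $0

The highest competing bid is $2,800.
Bidding truthfully at $2,850: Xiulan has the top bid, wins, and pays the second-highest bid $2,800. Payoff = $2,850 − $2,800 = $50.
Bidding $1,450: the top bid is $2,800 (a rival), so Xiulan loses. Payoff = $0.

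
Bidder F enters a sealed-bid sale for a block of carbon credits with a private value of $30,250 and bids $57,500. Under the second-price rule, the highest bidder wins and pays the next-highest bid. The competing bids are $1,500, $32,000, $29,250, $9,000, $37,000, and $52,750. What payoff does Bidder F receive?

Bidder F's payoff: -$22,500.

Highest competing bid: $52,750.
Bidder F's bid $57,500 is the highest overall, so Bidder F wins and pays the second-highest bid, $52,750.
Payoff = value − price = $30,250 − $52,750 = -$22,500.
Overbidding won the item at a price above value — truthful bidding would have avoided this loss.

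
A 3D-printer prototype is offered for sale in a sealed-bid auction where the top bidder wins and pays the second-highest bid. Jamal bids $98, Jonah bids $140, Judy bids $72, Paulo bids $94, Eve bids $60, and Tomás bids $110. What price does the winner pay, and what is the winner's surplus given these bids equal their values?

Price $110; surplus $30.

Ordered from highest: Jonah $140 > Tomás $110 > Jamal $98 > Paulo $94 > Judy $72 > Eve $60.
Jonah is the highest bidder, so Jonah wins.
Under the second-price rule, the price is the second-highest bid: $110.
Surplus = $140 − $110 = $30.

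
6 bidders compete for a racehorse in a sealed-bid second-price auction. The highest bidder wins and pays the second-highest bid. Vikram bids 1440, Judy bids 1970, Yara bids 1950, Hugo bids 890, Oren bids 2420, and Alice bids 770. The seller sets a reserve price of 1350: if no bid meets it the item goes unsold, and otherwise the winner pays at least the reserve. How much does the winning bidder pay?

The winner pays 1970.

Sorted high to low: Oren 2420, then Judy 1970, then Yara 1950, then Vikram 1440, then Hugo 890, then Alice 770.
Oren has the highest bid, so Oren wins.
The second-highest bid is 1970, which exceeds the reserve, so that sets the price.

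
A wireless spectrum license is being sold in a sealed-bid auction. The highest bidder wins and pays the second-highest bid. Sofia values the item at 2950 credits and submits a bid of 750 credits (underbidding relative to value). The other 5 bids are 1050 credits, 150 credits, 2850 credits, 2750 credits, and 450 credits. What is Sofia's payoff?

Highest competing bid: 2850 credits.
Sofia's bid 750 credits is not the highest, so Sofia loses, pays nothing, and earns zero payoff.

Sofia's payoff: 0 credits.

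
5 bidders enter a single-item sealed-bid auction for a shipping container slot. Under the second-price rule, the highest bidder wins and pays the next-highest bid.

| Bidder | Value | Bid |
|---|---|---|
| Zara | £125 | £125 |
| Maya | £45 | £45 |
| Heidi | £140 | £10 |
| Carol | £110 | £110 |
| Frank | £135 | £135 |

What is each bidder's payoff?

Ranking the bids: Frank £135, then Zara £125, then Carol £110, then Maya £45, then Heidi £10.
Frank has the top bid and wins; the price is the second-highest bid, £125.
Frank's payoff = £135 − £125 = £10. All other bidders lose, so their payoff is 0.

Payoffs: Zara £0, Maya £0, Heidi £0, Carol £0, Frank £10.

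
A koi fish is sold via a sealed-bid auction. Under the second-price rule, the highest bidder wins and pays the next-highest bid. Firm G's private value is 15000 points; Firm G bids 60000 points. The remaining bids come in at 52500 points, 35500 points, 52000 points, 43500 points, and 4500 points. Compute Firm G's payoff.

Highest competing bid: 52500 points.
Firm G's bid 60000 points is the highest overall, so Firm G wins and pays the second-highest bid, 52500 points.
Payoff = value − price = 15000 points − 52500 points = -37500 points.

Firm G's payoff: -37500 points.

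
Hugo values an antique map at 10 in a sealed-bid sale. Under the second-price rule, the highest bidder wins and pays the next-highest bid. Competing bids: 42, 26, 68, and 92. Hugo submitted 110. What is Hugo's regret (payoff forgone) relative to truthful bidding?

Regret: 82.

The highest competing bid is 92.
Bidding truthfully at 10: the top bid is 92 (a rival), so Hugo loses. Payoff = 0.
Bidding 110: Hugo has the top bid, wins, and pays the second-highest bid 92. Payoff = 10 − 92 = -82.
Regret = truthful payoff − actual payoff = 0 − -82 = 82.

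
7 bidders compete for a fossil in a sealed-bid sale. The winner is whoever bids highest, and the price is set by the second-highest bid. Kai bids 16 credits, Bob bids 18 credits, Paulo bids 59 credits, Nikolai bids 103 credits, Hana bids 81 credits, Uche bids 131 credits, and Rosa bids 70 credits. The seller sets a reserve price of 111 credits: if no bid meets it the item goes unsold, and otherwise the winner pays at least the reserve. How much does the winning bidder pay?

Bids in descending order: Uche 131 credits; Nikolai 103 credits; Hana 81 credits; Rosa 70 credits; Paulo 59 credits; Bob 18 credits; Kai 16 credits.
Uche has the highest bid, so Uche wins.
The second-highest bid is 103 credits, but the reserve 111 credits is higher, so the price is the reserve.

Price paid: 111 credits.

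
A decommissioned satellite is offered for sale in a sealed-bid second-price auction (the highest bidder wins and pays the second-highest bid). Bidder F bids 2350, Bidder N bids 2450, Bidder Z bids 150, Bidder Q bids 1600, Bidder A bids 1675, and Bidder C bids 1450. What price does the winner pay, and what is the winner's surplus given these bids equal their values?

Sorted high to low: Bidder N 2450 > Bidder F 2350 > Bidder A 1675 > Bidder Q 1600 > Bidder C 1450 > Bidder Z 150.
Bidder N is the highest bidder, so Bidder N wins.
Under the second-price rule, the price is the second-highest bid: 2350.
Surplus = 2450 − 2350 = 100.

The winner pays 2350 for a surplus of 100.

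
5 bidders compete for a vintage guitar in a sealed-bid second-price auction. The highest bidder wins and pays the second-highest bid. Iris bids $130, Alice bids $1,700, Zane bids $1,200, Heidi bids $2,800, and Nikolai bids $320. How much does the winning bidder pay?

$1,700

Sorted high to low: Heidi $2,800; Alice $1,700; Zane $1,200; Nikolai $320; Iris $130.
Heidi has the highest bid, so Heidi wins.
The second-highest bid is $1,700, so that is what Heidi pays.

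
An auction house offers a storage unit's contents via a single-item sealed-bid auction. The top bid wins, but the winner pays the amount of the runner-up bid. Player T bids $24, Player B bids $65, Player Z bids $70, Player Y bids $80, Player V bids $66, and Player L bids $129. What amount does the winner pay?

$80

Ordered from highest: Player L $129 > Player Y $80 > Player Z $70 > Player V $66 > Player B $65 > Player T $24.
Player L has the highest bid, so Player L wins.
The second-highest bid is $80, so that is what Player L pays.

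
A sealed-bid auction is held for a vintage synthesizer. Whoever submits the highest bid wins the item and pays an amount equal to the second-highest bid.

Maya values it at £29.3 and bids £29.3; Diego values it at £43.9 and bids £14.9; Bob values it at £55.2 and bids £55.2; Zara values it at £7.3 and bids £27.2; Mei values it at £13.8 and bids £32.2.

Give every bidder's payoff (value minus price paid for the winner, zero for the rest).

Maya £0.0, Diego £0.0, Bob £23.0, Zara £0.0, Mei £0.0.

Ranking the bids: Bob £55.2 > Mei £32.2 > Maya £29.3 > Zara £27.2 > Diego £14.9.
Bob has the top bid and wins; the price is the second-highest bid, £32.2.
Bob's payoff = £55.2 − £32.2 = £23.0. All other bidders lose, so their payoff is 0.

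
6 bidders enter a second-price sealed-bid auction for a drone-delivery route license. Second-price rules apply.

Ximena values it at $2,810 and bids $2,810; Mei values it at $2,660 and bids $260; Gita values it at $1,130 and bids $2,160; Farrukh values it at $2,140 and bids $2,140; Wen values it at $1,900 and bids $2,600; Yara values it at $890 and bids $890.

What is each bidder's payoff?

Ximena $210, Mei $0, Gita $0, Farrukh $0, Wen $0, Yara $0.

Bids in descending order: Ximena $2,810, then Wen $2,600, then Gita $2,160, then Farrukh $2,140, then Yara $890, then Mei $260.
Ximena has the top bid and wins; the price is the second-highest bid, $2,600.
Ximena's payoff = $2,810 − $2,600 = $210. All other bidders lose, so their payoff is 0.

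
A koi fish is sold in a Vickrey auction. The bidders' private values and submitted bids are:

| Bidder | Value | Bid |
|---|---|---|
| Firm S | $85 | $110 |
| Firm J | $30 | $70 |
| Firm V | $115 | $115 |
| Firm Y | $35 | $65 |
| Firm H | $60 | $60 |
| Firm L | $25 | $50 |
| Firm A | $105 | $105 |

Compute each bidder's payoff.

Payoffs: Firm S $0, Firm J $0, Firm V $5, Firm Y $0, Firm H $0, Firm L $0, Firm A $0.

Ranking the bids: Firm V $115; Firm S $110; Firm A $105; Firm J $70; Firm Y $65; Firm H $60; Firm L $50.
Firm V has the top bid and wins; the price is the second-highest bid, $110.
Firm V's payoff = $115 − $110 = $5. All other bidders lose, so their payoff is 0.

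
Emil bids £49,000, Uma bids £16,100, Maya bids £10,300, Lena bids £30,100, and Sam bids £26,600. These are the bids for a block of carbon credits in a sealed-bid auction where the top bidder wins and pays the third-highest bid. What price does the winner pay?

The winner pays £26,600.

Sorted high to low: Emil £49,000; Lena £30,100; Sam £26,600; Uma £16,100; Maya £10,300.
Emil is the highest bidder, so Emil wins.
Under the third-price rule, the price is the third-highest bid: £26,600.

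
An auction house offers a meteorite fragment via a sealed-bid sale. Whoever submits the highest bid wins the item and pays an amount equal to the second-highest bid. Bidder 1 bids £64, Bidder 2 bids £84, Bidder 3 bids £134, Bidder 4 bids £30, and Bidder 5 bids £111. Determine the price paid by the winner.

Ordered from highest: Bidder 3 £134 > Bidder 5 £111 > Bidder 2 £84 > Bidder 1 £64 > Bidder 4 £30.
Bidder 3 has the highest bid, so Bidder 3 wins.
The second-highest bid is £111, so that is what Bidder 3 pays.

The winner pays £111.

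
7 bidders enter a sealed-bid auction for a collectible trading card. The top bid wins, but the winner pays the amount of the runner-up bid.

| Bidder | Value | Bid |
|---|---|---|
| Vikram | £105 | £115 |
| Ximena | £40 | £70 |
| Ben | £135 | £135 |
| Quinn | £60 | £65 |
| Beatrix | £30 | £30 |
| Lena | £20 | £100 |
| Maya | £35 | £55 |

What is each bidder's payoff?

Vikram £0, Ximena £0, Ben £20, Quinn £0, Beatrix £0, Lena £0, Maya £0.

Bids in descending order: Ben £135 > Vikram £115 > Lena £100 > Ximena £70 > Quinn £65 > Maya £55 > Beatrix £30.
Ben has the top bid and wins; the price is the second-highest bid, £115.
Ben's payoff = £135 − £115 = £20. All other bidders lose, so their payoff is 0.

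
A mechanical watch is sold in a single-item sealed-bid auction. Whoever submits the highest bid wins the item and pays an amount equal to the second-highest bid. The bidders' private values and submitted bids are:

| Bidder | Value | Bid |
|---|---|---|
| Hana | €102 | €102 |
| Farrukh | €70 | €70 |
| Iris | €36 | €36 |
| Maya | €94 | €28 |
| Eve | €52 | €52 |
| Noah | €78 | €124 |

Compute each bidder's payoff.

Bids in descending order: Noah €124; Hana €102; Farrukh €70; Eve €52; Iris €36; Maya €28.
Noah has the top bid and wins; the price is the second-highest bid, €102.
Noah's payoff = €78 − €102 = -€24. All other bidders lose, so their payoff is 0.

Payoffs: Hana €0, Farrukh €0, Iris €0, Maya €0, Eve €0, Noah -€24.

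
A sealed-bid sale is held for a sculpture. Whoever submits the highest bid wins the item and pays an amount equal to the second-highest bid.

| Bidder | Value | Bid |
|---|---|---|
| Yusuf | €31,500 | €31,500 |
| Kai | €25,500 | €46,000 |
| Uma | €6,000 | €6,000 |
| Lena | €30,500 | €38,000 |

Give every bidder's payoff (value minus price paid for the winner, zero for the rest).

Ranking the bids: Kai €46,000 > Lena €38,000 > Yusuf €31,500 > Uma €6,000.
Kai has the top bid and wins; the price is the second-highest bid, €38,000.
Kai's payoff = €25,500 − €38,000 = -€12,500. All other bidders lose, so their payoff is 0.

Yusuf €0, Kai -€12,500, Uma €0, Lena €0.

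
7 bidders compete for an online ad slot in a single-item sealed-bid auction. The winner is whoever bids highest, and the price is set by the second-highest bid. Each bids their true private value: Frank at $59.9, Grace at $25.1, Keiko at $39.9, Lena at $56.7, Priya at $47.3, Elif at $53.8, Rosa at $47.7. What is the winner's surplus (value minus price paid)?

Bids in descending order: Frank $59.9 > Lena $56.7 > Elif $53.8 > Rosa $47.7 > Priya $47.3 > Keiko $39.9 > Grace $25.1.
Frank wins with the top bid and pays the second-highest, $56.7.
Surplus = $59.9 − $56.7 = $3.2.

$3.2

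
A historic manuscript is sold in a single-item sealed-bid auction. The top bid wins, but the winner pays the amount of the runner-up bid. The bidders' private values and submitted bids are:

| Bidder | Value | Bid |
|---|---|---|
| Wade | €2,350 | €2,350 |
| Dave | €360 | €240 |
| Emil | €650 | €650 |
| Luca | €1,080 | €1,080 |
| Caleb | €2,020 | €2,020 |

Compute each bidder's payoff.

Payoffs: Wade €330, Dave €0, Emil €0, Luca €0, Caleb €0.

Ordered from highest: Wade €2,350 > Caleb €2,020 > Luca €1,080 > Emil €650 > Dave €240.
Wade has the top bid and wins; the price is the second-highest bid, €2,020.
Wade's payoff = €2,350 − €2,020 = €330. All other bidders lose, so their payoff is 0.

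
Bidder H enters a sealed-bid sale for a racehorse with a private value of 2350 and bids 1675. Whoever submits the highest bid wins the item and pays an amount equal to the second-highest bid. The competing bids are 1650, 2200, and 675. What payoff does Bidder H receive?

Bidder H's payoff: 0.

Highest competing bid: 2200.
Bidder H's bid 1675 is not the highest, so Bidder H loses, pays nothing, and earns zero payoff.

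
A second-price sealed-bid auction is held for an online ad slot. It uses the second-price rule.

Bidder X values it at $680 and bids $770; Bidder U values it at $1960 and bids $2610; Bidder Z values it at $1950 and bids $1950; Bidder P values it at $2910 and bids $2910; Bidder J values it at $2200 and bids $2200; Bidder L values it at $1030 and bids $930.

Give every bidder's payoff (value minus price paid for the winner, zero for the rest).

Bidder X $0, Bidder U $0, Bidder Z $0, Bidder P $300, Bidder J $0, Bidder L $0.

Sorted high to low: Bidder P $2910, then Bidder U $2610, then Bidder J $2200, then Bidder Z $1950, then Bidder L $930, then Bidder X $770.
Bidder P has the top bid and wins; the price is the second-highest bid, $2610.
Bidder P's payoff = $2910 − $2610 = $300. All other bidders lose, so their payoff is 0.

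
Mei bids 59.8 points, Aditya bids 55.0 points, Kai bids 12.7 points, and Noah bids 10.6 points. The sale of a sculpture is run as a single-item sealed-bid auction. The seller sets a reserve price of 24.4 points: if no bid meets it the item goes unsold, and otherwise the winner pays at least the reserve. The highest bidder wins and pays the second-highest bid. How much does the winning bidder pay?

Sorted high to low: Mei 59.8 points; Aditya 55.0 points; Kai 12.7 points; Noah 10.6 points.
Mei has the highest bid, so Mei wins.
The second-highest bid is 55.0 points, which exceeds the reserve, so that sets the price.

55.0 points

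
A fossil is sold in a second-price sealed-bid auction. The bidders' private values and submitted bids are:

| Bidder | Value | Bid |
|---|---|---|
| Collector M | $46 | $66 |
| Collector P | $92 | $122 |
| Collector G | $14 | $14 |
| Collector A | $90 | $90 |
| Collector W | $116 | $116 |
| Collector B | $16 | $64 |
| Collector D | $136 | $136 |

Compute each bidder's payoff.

Sorted high to low: Collector D $136 > Collector P $122 > Collector W $116 > Collector A $90 > Collector M $66 > Collector B $64 > Collector G $14.
Collector D has the top bid and wins; the price is the second-highest bid, $122.
Collector D's payoff = $136 − $122 = $14. All other bidders lose, so their payoff is 0.

Collector M $0, Collector P $0, Collector G $0, Collector A $0, Collector W $0, Collector B $0, Collector D $14.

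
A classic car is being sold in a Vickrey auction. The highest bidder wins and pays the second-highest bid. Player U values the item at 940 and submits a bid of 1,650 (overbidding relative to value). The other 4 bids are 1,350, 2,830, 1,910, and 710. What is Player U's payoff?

Player U's payoff: 0.

Highest competing bid: 2,830.
Player U's bid 1,650 is not the highest, so Player U loses, pays nothing, and earns zero payoff.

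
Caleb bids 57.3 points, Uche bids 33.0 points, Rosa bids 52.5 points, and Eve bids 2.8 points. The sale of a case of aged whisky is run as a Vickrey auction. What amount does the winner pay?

Price paid: 52.5 points.

Sorted high to low: Caleb 57.3 points, then Rosa 52.5 points, then Uche 33.0 points, then Eve 2.8 points.
Caleb has the highest bid, so Caleb wins.
The second-highest bid is 52.5 points, so that is what Caleb pays.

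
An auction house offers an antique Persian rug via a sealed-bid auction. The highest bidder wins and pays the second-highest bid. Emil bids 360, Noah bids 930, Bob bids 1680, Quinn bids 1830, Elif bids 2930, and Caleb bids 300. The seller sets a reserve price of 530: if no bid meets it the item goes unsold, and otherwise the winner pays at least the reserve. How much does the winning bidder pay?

1830

Ranking the bids: Elif 2930; Quinn 1830; Bob 1680; Noah 930; Emil 360; Caleb 300.
Elif has the highest bid, so Elif wins.
The second-highest bid is 1830, which exceeds the reserve, so that sets the price.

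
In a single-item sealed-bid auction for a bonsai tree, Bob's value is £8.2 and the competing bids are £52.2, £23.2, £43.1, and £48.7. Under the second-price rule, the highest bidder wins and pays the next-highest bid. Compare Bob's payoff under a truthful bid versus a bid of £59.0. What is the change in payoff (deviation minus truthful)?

The highest competing bid is £52.2.
Bidding truthfully at £8.2: the top bid is £52.2 (a rival), so Bob loses. Payoff = £0.0.
Bidding £59.0: Bob has the top bid, wins, and pays the second-highest bid £52.2. Payoff = £8.2 − £52.2 = -£44.0.
Change = -£44.0 − £0.0 = -£44.0.
This is the dominant-strategy logic: truthful bidding weakly beats any alternative.

-£44.0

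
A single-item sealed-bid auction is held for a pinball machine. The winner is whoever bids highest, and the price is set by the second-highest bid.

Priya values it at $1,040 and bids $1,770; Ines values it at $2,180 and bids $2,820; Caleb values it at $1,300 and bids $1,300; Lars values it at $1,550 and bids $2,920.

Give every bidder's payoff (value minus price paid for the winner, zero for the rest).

Priya $0, Ines $0, Caleb $0, Lars -$1,270.

Ranking the bids: Lars $2,920; Ines $2,820; Priya $1,770; Caleb $1,300.
Lars has the top bid and wins; the price is the second-highest bid, $2,820.
Lars's payoff = $1,550 − $2,820 = -$1,270. All other bidders lose, so their payoff is 0.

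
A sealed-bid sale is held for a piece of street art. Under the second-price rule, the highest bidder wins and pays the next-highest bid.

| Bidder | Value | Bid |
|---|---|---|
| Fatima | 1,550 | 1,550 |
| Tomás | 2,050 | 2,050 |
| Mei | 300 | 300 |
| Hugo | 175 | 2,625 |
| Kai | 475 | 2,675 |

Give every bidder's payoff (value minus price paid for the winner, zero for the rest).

Payoffs: Fatima 0, Tomás 0, Mei 0, Hugo 0, Kai -2,150.

Sorted high to low: Kai 2,675, then Hugo 2,625, then Tomás 2,050, then Fatima 1,550, then Mei 300.
Kai has the top bid and wins; the price is the second-highest bid, 2,625.
Kai's payoff = 475 − 2,625 = -2,150. All other bidders lose, so their payoff is 0.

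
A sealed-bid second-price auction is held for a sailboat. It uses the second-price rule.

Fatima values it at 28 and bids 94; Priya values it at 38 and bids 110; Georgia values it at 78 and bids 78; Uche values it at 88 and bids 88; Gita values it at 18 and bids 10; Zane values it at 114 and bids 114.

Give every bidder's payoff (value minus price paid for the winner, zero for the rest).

Ordered from highest: Zane 114; Priya 110; Fatima 94; Uche 88; Georgia 78; Gita 10.
Zane has the top bid and wins; the price is the second-highest bid, 110.
Zane's payoff = 114 − 110 = 4. All other bidders lose, so their payoff is 0.

Fatima 0, Priya 0, Georgia 0, Uche 0, Gita 0, Zane 4.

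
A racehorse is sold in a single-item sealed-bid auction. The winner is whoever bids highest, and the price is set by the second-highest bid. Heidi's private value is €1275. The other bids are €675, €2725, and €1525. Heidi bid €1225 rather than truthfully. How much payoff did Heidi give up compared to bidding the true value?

The highest competing bid is €2725.
Bidding truthfully at €1275: the top bid is €2725 (a rival), so Heidi loses. Payoff = €0.
Bidding €1225: the top bid is €2725 (a rival), so Heidi loses. Payoff = €0.
Regret = truthful payoff − actual payoff = €0 − €0 = €0.

Payoff forgone: €0.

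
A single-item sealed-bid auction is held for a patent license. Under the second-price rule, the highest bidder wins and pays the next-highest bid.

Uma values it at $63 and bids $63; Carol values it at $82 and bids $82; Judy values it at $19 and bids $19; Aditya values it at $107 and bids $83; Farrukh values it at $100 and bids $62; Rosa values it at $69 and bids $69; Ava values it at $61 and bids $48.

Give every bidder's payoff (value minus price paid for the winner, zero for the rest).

Payoffs: Uma $0, Carol $0, Judy $0, Aditya $25, Farrukh $0, Rosa $0, Ava $0.

Bids in descending order: Aditya $83 > Carol $82 > Rosa $69 > Uma $63 > Farrukh $62 > Ava $48 > Judy $19.
Aditya has the top bid and wins; the price is the second-highest bid, $82.
Aditya's payoff = $107 − $82 = $25. All other bidders lose, so their payoff is 0.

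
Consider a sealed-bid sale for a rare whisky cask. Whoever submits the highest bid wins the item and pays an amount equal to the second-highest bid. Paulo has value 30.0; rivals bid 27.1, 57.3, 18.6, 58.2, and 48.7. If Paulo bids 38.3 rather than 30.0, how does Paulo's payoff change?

Payoff change: 0.0.

The highest competing bid is 58.2.
Bidding truthfully at 30.0: the top bid is 58.2 (a rival), so Paulo loses. Payoff = 0.0.
Bidding 38.3: the top bid is 58.2 (a rival), so Paulo loses. Payoff = 0.0.
Change = 0.0 − 0.0 = 0.0.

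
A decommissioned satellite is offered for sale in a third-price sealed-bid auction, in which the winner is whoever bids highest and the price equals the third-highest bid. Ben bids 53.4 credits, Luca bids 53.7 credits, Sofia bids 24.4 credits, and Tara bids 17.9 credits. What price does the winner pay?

Sorted high to low: Luca 53.7 credits; Ben 53.4 credits; Sofia 24.4 credits; Tara 17.9 credits.
Luca is the highest bidder, so Luca wins.
Under the third-price rule, the price is the third-highest bid: 24.4 credits.

24.4 credits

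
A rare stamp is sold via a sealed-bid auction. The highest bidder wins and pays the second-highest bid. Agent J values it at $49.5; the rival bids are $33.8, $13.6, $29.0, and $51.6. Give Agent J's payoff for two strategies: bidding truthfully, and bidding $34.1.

The highest competing bid is $51.6.
Bidding truthfully at $49.5: the top bid is $51.6 (a rival), so Agent J loses. Payoff = $0.0.
Bidding $34.1: the top bid is $51.6 (a rival), so Agent J loses. Payoff = $0.0.
The bid only affects whether you win, not the price — here both bids land on the same side of the top rival bid, so the deviation is payoff-neutral.

(a) $0.0  (b) $0.0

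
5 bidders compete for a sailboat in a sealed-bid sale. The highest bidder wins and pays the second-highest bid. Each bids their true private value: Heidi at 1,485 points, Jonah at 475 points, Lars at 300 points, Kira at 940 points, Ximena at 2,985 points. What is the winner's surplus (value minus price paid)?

Winner's surplus: 1,500 points.

Ranking the bids: Ximena 2,985 points, then Heidi 1,485 points, then Kira 940 points, then Jonah 475 points, then Lars 300 points.
Ximena wins with the top bid and pays the second-highest, 1,485 points.
Surplus = 2,985 points − 1,485 points = 1,500 points.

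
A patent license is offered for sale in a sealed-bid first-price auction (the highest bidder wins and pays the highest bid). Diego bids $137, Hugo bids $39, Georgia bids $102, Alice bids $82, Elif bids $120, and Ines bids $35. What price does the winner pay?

Ordered from highest: Diego $137; Elif $120; Georgia $102; Alice $82; Hugo $39; Ines $35.
Diego is the highest bidder, so Diego wins.
Under the first-price rule, the price is the highest bid: $137.

Price paid: $137.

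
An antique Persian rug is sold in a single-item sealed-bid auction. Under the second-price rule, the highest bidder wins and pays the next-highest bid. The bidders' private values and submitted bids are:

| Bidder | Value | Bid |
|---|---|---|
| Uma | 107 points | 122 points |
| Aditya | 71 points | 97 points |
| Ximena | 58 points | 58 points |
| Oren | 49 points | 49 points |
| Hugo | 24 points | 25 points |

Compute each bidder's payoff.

Payoffs: Uma 10 points, Aditya 0 points, Ximena 0 points, Oren 0 points, Hugo 0 points.

Ordered from highest: Uma 122 points > Aditya 97 points > Ximena 58 points > Oren 49 points > Hugo 25 points.
Uma has the top bid and wins; the price is the second-highest bid, 97 points.
Uma's payoff = 107 points − 97 points = 10 points. All other bidders lose, so their payoff is 0.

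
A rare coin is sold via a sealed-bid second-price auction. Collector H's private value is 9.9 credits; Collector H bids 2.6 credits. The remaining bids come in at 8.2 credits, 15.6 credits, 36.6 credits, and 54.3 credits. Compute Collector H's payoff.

Payoff = 0.0 credits.

Highest competing bid: 54.3 credits.
Collector H's bid 2.6 credits is not the highest, so Collector H loses, pays nothing, and earns zero payoff.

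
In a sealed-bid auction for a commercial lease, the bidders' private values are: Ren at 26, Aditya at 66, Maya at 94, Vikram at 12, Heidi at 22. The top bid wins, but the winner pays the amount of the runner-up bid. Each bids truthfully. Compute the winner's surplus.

Sorted high to low: Maya 94, then Aditya 66, then Ren 26, then Heidi 22, then Vikram 12.
Maya wins with the top bid and pays the second-highest, 66.
Surplus = 94 − 66 = 28.

Surplus = 28.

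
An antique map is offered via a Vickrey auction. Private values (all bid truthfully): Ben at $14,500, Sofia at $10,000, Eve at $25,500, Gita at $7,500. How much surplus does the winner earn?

$11,000

Sorted high to low: Eve $25,500 > Ben $14,500 > Sofia $10,000 > Gita $7,500.
Eve wins with the top bid and pays the second-highest, $14,500.
Surplus = $25,500 − $14,500 = $11,000.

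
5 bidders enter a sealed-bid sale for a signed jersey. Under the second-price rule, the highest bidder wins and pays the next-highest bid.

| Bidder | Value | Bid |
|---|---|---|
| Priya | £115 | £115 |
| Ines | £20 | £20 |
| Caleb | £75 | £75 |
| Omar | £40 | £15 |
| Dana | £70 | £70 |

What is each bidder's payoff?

Payoffs: Priya £40, Ines £0, Caleb £0, Omar £0, Dana £0.

Ranking the bids: Priya £115 > Caleb £75 > Dana £70 > Ines £20 > Omar £15.
Priya has the top bid and wins; the price is the second-highest bid, £75.
Priya's payoff = £115 − £75 = £40. All other bidders lose, so their payoff is 0.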